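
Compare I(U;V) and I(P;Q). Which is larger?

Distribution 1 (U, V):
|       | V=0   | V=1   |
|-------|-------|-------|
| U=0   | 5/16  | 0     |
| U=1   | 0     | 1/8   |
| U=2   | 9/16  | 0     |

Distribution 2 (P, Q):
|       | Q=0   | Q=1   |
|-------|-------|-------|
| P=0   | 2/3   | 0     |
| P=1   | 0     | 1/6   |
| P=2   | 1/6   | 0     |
Distribution 1 (U, V):
Marginal P(U) (row sums):
  P(U=0) = 5/16 + 0 = 5/16
  P(U=1) = 0 + 1/8 = 1/8
  P(U=2) = 9/16 + 0 = 9/16
Marginal P(V) (column sums):
  P(V=0) = 5/16 + 0 + 9/16 = 7/8
  P(V=1) = 0 + 1/8 + 0 = 1/8

H(U) = -[(5/16)·log₂(5/16) + (1/8)·log₂(1/8) + (9/16)·log₂(9/16)]
  = 0.5244 + 0.3750 + 0.4669
  = 1.3663 bits
H(V) = -[(7/8)·log₂(7/8) + (1/8)·log₂(1/8)]
  = 0.1686 + 0.3750
  = 0.5436 bits
H(U,V) = -[(5/16)·log₂(5/16) + (1/8)·log₂(1/8) + (9/16)·log₂(9/16)]
  = 0.5244 + 0.3750 + 0.4669
  = 1.3663 bits

I(U;V) = H(U) + H(V) - H(U,V)
  = 1.3663 + 0.5436 - 1.3663
  = 0.5436 bits

Distribution 2 (P, Q):
Marginal P(P) (row sums):
  P(P=0) = 2/3 + 0 = 2/3
  P(P=1) = 0 + 1/6 = 1/6
  P(P=2) = 1/6 + 0 = 1/6
Marginal P(Q) (column sums):
  P(Q=0) = 2/3 + 0 + 1/6 = 5/6
  P(Q=1) = 0 + 1/6 + 0 = 1/6

H(P) = -[(2/3)·log₂(2/3) + (1/6)·log₂(1/6) + (1/6)·log₂(1/6)]
  = 0.3900 + 0.4308 + 0.4308
  = 1.2516 bits
H(Q) = -[(5/6)·log₂(5/6) + (1/6)·log₂(1/6)]
  = 0.2192 + 0.4308
  = 0.6500 bits
H(P,Q) = -[(2/3)·log₂(2/3) + (1/6)·log₂(1/6) + (1/6)·log₂(1/6)]
  = 0.3900 + 0.4308 + 0.4308
  = 1.2516 bits

I(P;Q) = H(P) + H(Q) - H(P,Q)
  = 1.2516 + 0.6500 - 1.2516
  = 0.6500 bits

I(P;Q) = 0.6500 bits > I(U;V) = 0.5436 bits, so (P, Q) has the higher mutual information (stronger dependence).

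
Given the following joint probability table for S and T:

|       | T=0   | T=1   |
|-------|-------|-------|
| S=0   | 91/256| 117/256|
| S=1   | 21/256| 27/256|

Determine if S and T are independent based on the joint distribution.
Marginal P(S) (row sums):
  P(S=0) = 91/256 + 117/256 = 13/16
  P(S=1) = 21/256 + 27/256 = 3/16
Marginal P(T) (column sums):
  P(T=0) = 91/256 + 21/256 = 7/16
  P(T=1) = 117/256 + 27/256 = 9/16

S and T are independent iff P(S=i,T=j) = P(S=i)·P(T=j) for every cell.
  P(S=0)·P(T=0) = 13/16 × 7/16 = 91/256 = P(S=0,T=0) ✓
  P(S=0)·P(T=1) = 13/16 × 9/16 = 117/256 = P(S=0,T=1) ✓
  P(S=1)·P(T=0) = 3/16 × 7/16 = 21/256 = P(S=1,T=0) ✓
  P(S=1)·P(T=1) = 3/16 × 9/16 = 27/256 = P(S=1,T=1) ✓

Yes, S and T are independent: every cell factors, so I(S;T) = 0 bits.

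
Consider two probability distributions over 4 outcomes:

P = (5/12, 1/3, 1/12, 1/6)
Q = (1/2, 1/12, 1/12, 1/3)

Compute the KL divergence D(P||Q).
D(P||Q) = Σ P(i) log₂(P(i)/Q(i))
  i=0: (5/12) × log₂((5/12)/(1/2)) = (5/12) × log₂(5/6) = -0.1096
  i=1: (1/3) × log₂((1/3)/(1/12)) = (1/3) × log₂(4) = 0.6667
  i=2: (1/12) × log₂((1/12)/(1/12)) = (1/12) × log₂(1) = 0.0000
  i=3: (1/6) × log₂((1/6)/(1/3)) = (1/6) × log₂(1/2) = -0.1667
D(P||Q) = -0.1096 + 0.6667 + 0.0000 - 0.1667
  = 0.3904 bits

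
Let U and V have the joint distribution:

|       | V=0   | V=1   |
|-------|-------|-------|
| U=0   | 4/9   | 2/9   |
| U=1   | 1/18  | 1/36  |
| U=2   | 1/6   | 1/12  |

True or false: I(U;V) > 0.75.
Marginal P(U) (row sums):
  P(U=0) = 4/9 + 2/9 = 2/3
  P(U=1) = 1/18 + 1/36 = 1/12
  P(U=2) = 1/6 + 1/12 = 1/4
Marginal P(V) (column sums):
  P(V=0) = 4/9 + 1/18 + 1/6 = 2/3
  P(V=1) = 2/9 + 1/36 + 1/12 = 1/3

H(U) = -[(2/3)·log₂(2/3) + (1/12)·log₂(1/12) + (1/4)·log₂(1/4)]
  = 0.3900 + 0.2987 + 0.5000
  = 1.1887 bits
H(V) = -[(2/3)·log₂(2/3) + (1/3)·log₂(1/3)]
  = 0.3900 + 0.5283
  = 0.9183 bits
H(U,V) = -[(4/9)·log₂(4/9) + (2/9)·log₂(2/9) + (1/18)·log₂(1/18) + (1/36)·log₂(1/36) + (1/6)·log₂(1/6) + (1/12)·log₂(1/12)]
  = 0.5200 + 0.4822 + 0.2317 + 0.1436 + 0.4308 + 0.2987
  = 2.1070 bits

I(U;V) = H(U) + H(V) - H(U,V)
  = 1.1887 + 0.9183 - 2.1070
  = 0.0000 bits

False. I(U;V) = 0.0000 bits, which is ≤ 0.75 bits.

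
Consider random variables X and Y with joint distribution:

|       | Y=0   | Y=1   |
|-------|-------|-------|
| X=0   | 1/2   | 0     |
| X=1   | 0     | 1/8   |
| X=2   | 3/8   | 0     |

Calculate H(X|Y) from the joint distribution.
Marginal P(Y) (column sums):
  P(Y=0) = 1/2 + 0 + 3/8 = 7/8
  P(Y=1) = 0 + 1/8 + 0 = 1/8

H(X|Y) = -Σ P(X,Y)·log₂ P(X|Y), where P(X|Y) = P(X,Y) / P(Y)
  (cells with P(X,Y) = 0 contribute 0)
  (X=0,Y=0): P(X|Y) = (1/2)/(7/8) = 4/7;  -(1/2)·log₂(4/7) = 0.4037
  (X=1,Y=1): P(X|Y) = (1/8)/(1/8) = 1;  -(1/8)·log₂(1) = 0.0000
  (X=2,Y=0): P(X|Y) = (3/8)/(7/8) = 3/7;  -(3/8)·log₂(3/7) = 0.4584
H(X|Y) = 0.4037 + 0.0000 + 0.4584
  = 0.8621 bits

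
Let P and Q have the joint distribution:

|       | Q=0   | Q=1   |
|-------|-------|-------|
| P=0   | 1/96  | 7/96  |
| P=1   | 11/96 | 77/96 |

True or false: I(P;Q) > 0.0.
Marginal P(P) (row sums):
  P(P=0) = 1/96 + 7/96 = 1/12
  P(P=1) = 11/96 + 77/96 = 11/12
Marginal P(Q) (column sums):
  P(Q=0) = 1/96 + 11/96 = 1/8
  P(Q=1) = 7/96 + 77/96 = 7/8

H(P) = -[(1/12)·log₂(1/12) + (11/12)·log₂(11/12)]
  = 0.2987 + 0.1151
  = 0.4138 bits
H(Q) = -[(1/8)·log₂(1/8) + (7/8)·log₂(7/8)]
  = 0.3750 + 0.1686
  = 0.5436 bits
H(P,Q) = -[(1/96)·log₂(1/96) + (7/96)·log₂(7/96) + (11/96)·log₂(11/96) + (77/96)·log₂(77/96)]
  = 0.0686 + 0.2755 + 0.3581 + 0.2552
  = 0.9574 bits

I(P;Q) = H(P) + H(Q) - H(P,Q)
  = 0.4138 + 0.5436 - 0.9574
  = 0.0000 bits

False. I(P;Q) = 0.0000 bits, which is ≤ 0.0 bits.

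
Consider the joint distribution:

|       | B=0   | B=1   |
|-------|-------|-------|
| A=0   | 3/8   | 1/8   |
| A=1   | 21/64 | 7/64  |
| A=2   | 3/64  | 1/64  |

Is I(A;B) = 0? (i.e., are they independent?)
Marginal P(A) (row sums):
  P(A=0) = 3/8 + 1/8 = 1/2
  P(A=1) = 21/64 + 7/64 = 7/16
  P(A=2) = 3/64 + 1/64 = 1/16
Marginal P(B) (column sums):
  P(B=0) = 3/8 + 21/64 + 3/64 = 3/4
  P(B=1) = 1/8 + 7/64 + 1/64 = 1/4

A and B are independent iff P(A=i,B=j) = P(A=i)·P(B=j) for every cell.
  P(A=0)·P(B=0) = 1/2 × 3/4 = 3/8 = P(A=0,B=0) ✓
  P(A=0)·P(B=1) = 1/2 × 1/4 = 1/8 = P(A=0,B=1) ✓
  P(A=1)·P(B=0) = 7/16 × 3/4 = 21/64 = P(A=1,B=0) ✓
  P(A=1)·P(B=1) = 7/16 × 1/4 = 7/64 = P(A=1,B=1) ✓
  P(A=2)·P(B=0) = 1/16 × 3/4 = 3/64 = P(A=2,B=0) ✓
  P(A=2)·P(B=1) = 1/16 × 1/4 = 1/64 = P(A=2,B=1) ✓

Yes, A and B are independent: every cell factors, so I(A;B) = 0 bits.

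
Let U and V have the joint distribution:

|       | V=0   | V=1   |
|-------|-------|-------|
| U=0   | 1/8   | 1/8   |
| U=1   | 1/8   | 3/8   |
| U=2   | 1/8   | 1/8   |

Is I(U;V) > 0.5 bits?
Marginal P(U) (row sums):
  P(U=0) = 1/8 + 1/8 = 1/4
  P(U=1) = 1/8 + 3/8 = 1/2
  P(U=2) = 1/8 + 1/8 = 1/4
Marginal P(V) (column sums):
  P(V=0) = 1/8 + 1/8 + 1/8 = 3/8
  P(V=1) = 1/8 + 3/8 + 1/8 = 5/8

H(U) = -[(1/4)·log₂(1/4) + (1/2)·log₂(1/2) + (1/4)·log₂(1/4)]
  = 0.5000 + 0.5000 + 0.5000
  = 1.5000 bits
H(V) = -[(3/8)·log₂(3/8) + (5/8)·log₂(5/8)]
  = 0.5306 + 0.4238
  = 0.9544 bits
H(U,V) = -[(1/8)·log₂(1/8) + (1/8)·log₂(1/8) + (1/8)·log₂(1/8) + (3/8)·log₂(3/8) + (1/8)·log₂(1/8) + (1/8)·log₂(1/8)]
  = 0.3750 + 0.3750 + 0.3750 + 0.5306 + 0.3750 + 0.3750
  = 2.4056 bits

I(U;V) = H(U) + H(V) - H(U,V)
  = 1.5000 + 0.9544 - 2.4056
  = 0.0488 bits

No. I(U;V) = 0.0488 bits, which is ≤ 0.5 bits.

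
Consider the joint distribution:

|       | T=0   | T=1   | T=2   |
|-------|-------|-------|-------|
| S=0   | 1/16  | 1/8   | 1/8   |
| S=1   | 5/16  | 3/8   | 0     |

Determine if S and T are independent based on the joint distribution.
Marginal P(S) (row sums):
  P(S=0) = 1/16 + 1/8 + 1/8 = 5/16
  P(S=1) = 5/16 + 3/8 + 0 = 11/16
Marginal P(T) (column sums):
  P(T=0) = 1/16 + 5/16 = 3/8
  P(T=1) = 1/8 + 3/8 = 1/2
  P(T=2) = 1/8 + 0 = 1/8

S and T are independent iff P(S=i,T=j) = P(S=i)·P(T=j) for every cell.
  P(S=0)·P(T=0) = 5/16 × 3/8 = 15/128, but P(S=0,T=0) = 1/16 ✗

No, S and T are not independent. Quantitatively, I(S;T) > 0:

H(S) = -[(5/16)·log₂(5/16) + (11/16)·log₂(11/16)]
  = 0.5244 + 0.3716
  = 0.8960 bits
H(T) = -[(3/8)·log₂(3/8) + (1/2)·log₂(1/2) + (1/8)·log₂(1/8)]
  = 0.5306 + 0.5000 + 0.3750
  = 1.4056 bits
H(S,T) = -[(1/16)·log₂(1/16) + (1/8)·log₂(1/8) + (1/8)·log₂(1/8) + (5/16)·log₂(5/16) + (3/8)·log₂(3/8)]
  = 0.2500 + 0.3750 + 0.3750 + 0.5244 + 0.5306
  = 2.0550 bits
I(S;T) = H(S) + H(T) - H(S,T) = 0.8960 + 1.4056 - 2.0550 = 0.2466 bits > 0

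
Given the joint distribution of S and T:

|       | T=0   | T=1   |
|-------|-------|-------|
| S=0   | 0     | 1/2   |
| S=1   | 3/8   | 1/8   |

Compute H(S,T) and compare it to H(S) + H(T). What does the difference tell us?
Marginal P(S) (row sums):
  P(S=0) = 0 + 1/2 = 1/2
  P(S=1) = 3/8 + 1/8 = 1/2
Marginal P(T) (column sums):
  P(T=0) = 0 + 3/8 = 3/8
  P(T=1) = 1/2 + 1/8 = 5/8

H(S,T) = -[(1/2)·log₂(1/2) + (3/8)·log₂(3/8) + (1/8)·log₂(1/8)]
  = 0.5000 + 0.5306 + 0.3750
  = 1.4056 bits
H(S) = -[(1/2)·log₂(1/2) + (1/2)·log₂(1/2)]
  = 0.5000 + 0.5000
  = 1.0000 bits
H(T) = -[(3/8)·log₂(3/8) + (5/8)·log₂(5/8)]
  = 0.5306 + 0.4238
  = 0.9544 bits

H(S) + H(T) = 1.0000 + 0.9544 = 1.9544 bits
Difference: H(S) + H(T) - H(S,T) = 1.9544 - 1.4056 = 0.5488 bits = I(S;T)

The difference is the mutual information; it is positive here, so S and T are dependent (knowing one reduces uncertainty about the other by 0.5488 bits).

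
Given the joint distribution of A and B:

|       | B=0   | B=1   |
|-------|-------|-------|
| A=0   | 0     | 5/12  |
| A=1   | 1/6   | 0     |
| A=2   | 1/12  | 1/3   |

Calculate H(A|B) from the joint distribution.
Marginal P(B) (column sums):
  P(B=0) = 0 + 1/6 + 1/12 = 1/4
  P(B=1) = 5/12 + 0 + 1/3 = 3/4

H(A|B) = -Σ P(A,B)·log₂ P(A|B), where P(A|B) = P(A,B) / P(B)
  (cells with P(A,B) = 0 contribute 0)
  (A=0,B=1): P(A|B) = (5/12)/(3/4) = 5/9;  -(5/12)·log₂(5/9) = 0.3533
  (A=1,B=0): P(A|B) = (1/6)/(1/4) = 2/3;  -(1/6)·log₂(2/3) = 0.0975
  (A=2,B=0): P(A|B) = (1/12)/(1/4) = 1/3;  -(1/12)·log₂(1/3) = 0.1321
  (A=2,B=1): P(A|B) = (1/3)/(3/4) = 4/9;  -(1/3)·log₂(4/9) = 0.3900
H(A|B) = 0.3533 + 0.0975 + 0.1321 + 0.3900
  = 0.9729 bits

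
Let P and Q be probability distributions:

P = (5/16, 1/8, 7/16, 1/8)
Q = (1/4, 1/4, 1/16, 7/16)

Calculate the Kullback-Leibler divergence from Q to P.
D(P||Q) = Σ P(i) log₂(P(i)/Q(i))
  i=0: (5/16) × log₂((5/16)/(1/4)) = (5/16) × log₂(5/4) = 0.1006
  i=1: (1/8) × log₂((1/8)/(1/4)) = (1/8) × log₂(1/2) = -0.1250
  i=2: (7/16) × log₂((7/16)/(1/16)) = (7/16) × log₂(7) = 1.2282
  i=3: (1/8) × log₂((1/8)/(7/16)) = (1/8) × log₂(2/7) = -0.2259
D(P||Q) = 0.1006 - 0.1250 + 1.2282 - 0.2259
  = 0.9779 bits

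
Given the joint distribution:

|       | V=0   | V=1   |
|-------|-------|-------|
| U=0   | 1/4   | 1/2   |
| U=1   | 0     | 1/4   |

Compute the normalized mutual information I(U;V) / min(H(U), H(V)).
Marginal P(U) (row sums):
  P(U=0) = 1/4 + 1/2 = 3/4
  P(U=1) = 0 + 1/4 = 1/4
Marginal P(V) (column sums):
  P(V=0) = 1/4 + 0 = 1/4
  P(V=1) = 1/2 + 1/4 = 3/4

H(U) = -[(3/4)·log₂(3/4) + (1/4)·log₂(1/4)]
  = 0.3113 + 0.5000
  = 0.8113 bits
H(V) = -[(1/4)·log₂(1/4) + (3/4)·log₂(3/4)]
  = 0.5000 + 0.3113
  = 0.8113 bits
H(U,V) = -[(1/4)·log₂(1/4) + (1/2)·log₂(1/2) + (1/4)·log₂(1/4)]
  = 0.5000 + 0.5000 + 0.5000
  = 1.5000 bits

I(U;V) = H(U) + H(V) - H(U,V)
  = 0.8113 + 0.8113 - 1.5000
  = 0.1226 bits

min(H(U), H(V)) = min(0.8113, 0.8113) = 0.8113 bits
Normalized MI = 0.1226 / 0.8113 = 0.1511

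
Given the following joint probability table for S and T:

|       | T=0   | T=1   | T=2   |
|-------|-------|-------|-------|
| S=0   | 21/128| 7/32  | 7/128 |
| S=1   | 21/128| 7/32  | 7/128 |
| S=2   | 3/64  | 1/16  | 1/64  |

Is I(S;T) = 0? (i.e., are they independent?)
Marginal P(S) (row sums):
  P(S=0) = 21/128 + 7/32 + 7/128 = 7/16
  P(S=1) = 21/128 + 7/32 + 7/128 = 7/16
  P(S=2) = 3/64 + 1/16 + 1/64 = 1/8
Marginal P(T) (column sums):
  P(T=0) = 21/128 + 21/128 + 3/64 = 3/8
  P(T=1) = 7/32 + 7/32 + 1/16 = 1/2
  P(T=2) = 7/128 + 7/128 + 1/64 = 1/8

S and T are independent iff P(S=i,T=j) = P(S=i)·P(T=j) for every cell.
  P(S=0)·P(T=0) = 7/16 × 3/8 = 21/128 = P(S=0,T=0) ✓
  P(S=0)·P(T=1) = 7/16 × 1/2 = 7/32 = P(S=0,T=1) ✓
  P(S=0)·P(T=2) = 7/16 × 1/8 = 7/128 = P(S=0,T=2) ✓
  P(S=1)·P(T=0) = 7/16 × 3/8 = 21/128 = P(S=1,T=0) ✓
  P(S=1)·P(T=1) = 7/16 × 1/2 = 7/32 = P(S=1,T=1) ✓
  P(S=1)·P(T=2) = 7/16 × 1/8 = 7/128 = P(S=1,T=2) ✓
  P(S=2)·P(T=0) = 1/8 × 3/8 = 3/64 = P(S=2,T=0) ✓
  P(S=2)·P(T=1) = 1/8 × 1/2 = 1/16 = P(S=2,T=1) ✓
  P(S=2)·P(T=2) = 1/8 × 1/8 = 1/64 = P(S=2,T=2) ✓

Yes, S and T are independent: every cell factors, so I(S;T) = 0 bits.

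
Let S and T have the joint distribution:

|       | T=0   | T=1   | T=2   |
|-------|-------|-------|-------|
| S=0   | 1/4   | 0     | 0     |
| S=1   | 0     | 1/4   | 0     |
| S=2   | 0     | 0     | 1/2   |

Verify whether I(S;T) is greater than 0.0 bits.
Marginal P(S) (row sums):
  P(S=0) = 1/4 + 0 + 0 = 1/4
  P(S=1) = 0 + 1/4 + 0 = 1/4
  P(S=2) = 0 + 0 + 1/2 = 1/2
Marginal P(T) (column sums):
  P(T=0) = 1/4 + 0 + 0 = 1/4
  P(T=1) = 0 + 1/4 + 0 = 1/4
  P(T=2) = 0 + 0 + 1/2 = 1/2

H(S) = -[(1/4)·log₂(1/4) + (1/4)·log₂(1/4) + (1/2)·log₂(1/2)]
  = 0.5000 + 0.5000 + 0.5000
  = 1.5000 bits
H(T) = -[(1/4)·log₂(1/4) + (1/4)·log₂(1/4) + (1/2)·log₂(1/2)]
  = 0.5000 + 0.5000 + 0.5000
  = 1.5000 bits
H(S,T) = -[(1/4)·log₂(1/4) + (1/4)·log₂(1/4) + (1/2)·log₂(1/2)]
  = 0.5000 + 0.5000 + 0.5000
  = 1.5000 bits

I(S;T) = H(S) + H(T) - H(S,T)
  = 1.5000 + 1.5000 - 1.5000
  = 1.5000 bits

Yes. I(S;T) = 1.5000 bits, which is > 0.0 bits.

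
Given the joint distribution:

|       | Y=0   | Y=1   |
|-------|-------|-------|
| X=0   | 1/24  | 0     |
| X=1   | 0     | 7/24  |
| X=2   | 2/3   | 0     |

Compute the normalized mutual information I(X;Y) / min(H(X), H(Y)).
Marginal P(X) (row sums):
  P(X=0) = 1/24 + 0 = 1/24
  P(X=1) = 0 + 7/24 = 7/24
  P(X=2) = 2/3 + 0 = 2/3
Marginal P(Y) (column sums):
  P(Y=0) = 1/24 + 0 + 2/3 = 17/24
  P(Y=1) = 0 + 7/24 + 0 = 7/24

H(X) = -[(1/24)·log₂(1/24) + (7/24)·log₂(7/24) + (2/3)·log₂(2/3)]
  = 0.1910 + 0.5185 + 0.3900
  = 1.0995 bits
H(Y) = -[(17/24)·log₂(17/24) + (7/24)·log₂(7/24)]
  = 0.3524 + 0.5185
  = 0.8709 bits
H(X,Y) = -[(1/24)·log₂(1/24) + (7/24)·log₂(7/24) + (2/3)·log₂(2/3)]
  = 0.1910 + 0.5185 + 0.3900
  = 1.0995 bits

I(X;Y) = H(X) + H(Y) - H(X,Y)
  = 1.0995 + 0.8709 - 1.0995
  = 0.8709 bits

min(H(X), H(Y)) = min(1.0995, 0.8709) = 0.8709 bits
Normalized MI = 0.8709 / 0.8709 = 1.0000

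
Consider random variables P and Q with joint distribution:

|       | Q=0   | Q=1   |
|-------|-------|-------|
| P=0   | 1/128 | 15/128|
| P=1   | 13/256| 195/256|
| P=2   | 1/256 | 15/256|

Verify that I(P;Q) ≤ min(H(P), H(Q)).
Marginal P(P) (row sums):
  P(P=0) = 1/128 + 15/128 = 1/8
  P(P=1) = 13/256 + 195/256 = 13/16
  P(P=2) = 1/256 + 15/256 = 1/16
Marginal P(Q) (column sums):
  P(Q=0) = 1/128 + 13/256 + 1/256 = 1/16
  P(Q=1) = 15/128 + 195/256 + 15/256 = 15/16

H(P) = -[(1/8)·log₂(1/8) + (13/16)·log₂(13/16) + (1/16)·log₂(1/16)]
  = 0.3750 + 0.2434 + 0.2500
  = 0.8684 bits
H(Q) = -[(1/16)·log₂(1/16) + (15/16)·log₂(15/16)]
  = 0.2500 + 0.0873
  = 0.3373 bits
H(P,Q) = -[(1/128)·log₂(1/128) + (15/128)·log₂(15/128) + (13/256)·log₂(13/256) + (195/256)·log₂(195/256) + (1/256)·log₂(1/256) + (15/256)·log₂(15/256)]
  = 0.0547 + 0.3625 + 0.2183 + 0.2991 + 0.0313 + 0.2398
  = 1.2057 bits

I(P;Q) = H(P) + H(Q) - H(P,Q)
  = 0.8684 + 0.3373 - 1.2057
  = 0.0000 bits

min(H(P), H(Q)) = min(0.8684, 0.3373) = 0.3373 bits
Since 0.0000 ≤ 0.3373, the bound is satisfied ✓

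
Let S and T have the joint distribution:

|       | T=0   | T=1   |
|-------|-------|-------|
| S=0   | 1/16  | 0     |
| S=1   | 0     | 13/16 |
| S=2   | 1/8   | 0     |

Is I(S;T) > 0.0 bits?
Marginal P(S) (row sums):
  P(S=0) = 1/16 + 0 = 1/16
  P(S=1) = 0 + 13/16 = 13/16
  P(S=2) = 1/8 + 0 = 1/8
Marginal P(T) (column sums):
  P(T=0) = 1/16 + 0 + 1/8 = 3/16
  P(T=1) = 0 + 13/16 + 0 = 13/16

H(S) = -[(1/16)·log₂(1/16) + (13/16)·log₂(13/16) + (1/8)·log₂(1/8)]
  = 0.2500 + 0.2434 + 0.3750
  = 0.8684 bits
H(T) = -[(3/16)·log₂(3/16) + (13/16)·log₂(13/16)]
  = 0.4528 + 0.2434
  = 0.6962 bits
H(S,T) = -[(1/16)·log₂(1/16) + (13/16)·log₂(13/16) + (1/8)·log₂(1/8)]
  = 0.2500 + 0.2434 + 0.3750
  = 0.8684 bits

I(S;T) = H(S) + H(T) - H(S,T)
  = 0.8684 + 0.6962 - 0.8684
  = 0.6962 bits

Yes. I(S;T) = 0.6962 bits, which is > 0.0 bits.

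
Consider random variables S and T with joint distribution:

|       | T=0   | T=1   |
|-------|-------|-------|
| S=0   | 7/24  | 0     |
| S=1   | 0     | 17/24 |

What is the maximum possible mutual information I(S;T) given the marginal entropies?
The upper bound on mutual information is I(S;T) ≤ min(H(S), H(T)).

Marginal P(S) (row sums):
  P(S=0) = 7/24 + 0 = 7/24
  P(S=1) = 0 + 17/24 = 17/24
Marginal P(T) (column sums):
  P(T=0) = 7/24 + 0 = 7/24
  P(T=1) = 0 + 17/24 = 17/24

H(S) = -[(7/24)·log₂(7/24) + (17/24)·log₂(17/24)]
  = 0.5185 + 0.3524
  = 0.8709 bits
H(T) = -[(7/24)·log₂(7/24) + (17/24)·log₂(17/24)]
  = 0.5185 + 0.3524
  = 0.8709 bits

Maximum possible I(S;T) = min(0.8709, 0.8709) = 0.8709 bits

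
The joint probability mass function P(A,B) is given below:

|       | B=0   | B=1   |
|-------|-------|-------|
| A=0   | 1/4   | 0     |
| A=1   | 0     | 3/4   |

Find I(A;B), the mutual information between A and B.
Marginal P(A) (row sums):
  P(A=0) = 1/4 + 0 = 1/4
  P(A=1) = 0 + 3/4 = 3/4
Marginal P(B) (column sums):
  P(B=0) = 1/4 + 0 = 1/4
  P(B=1) = 0 + 3/4 = 3/4

H(A) = -[(1/4)·log₂(1/4) + (3/4)·log₂(3/4)]
  = 0.5000 + 0.3113
  = 0.8113 bits
H(B) = -[(1/4)·log₂(1/4) + (3/4)·log₂(3/4)]
  = 0.5000 + 0.3113
  = 0.8113 bits
H(A,B) = -[(1/4)·log₂(1/4) + (3/4)·log₂(3/4)]
  = 0.5000 + 0.3113
  = 0.8113 bits

I(A;B) = H(A) + H(B) - H(A,B)
  = 0.8113 + 0.8113 - 0.8113
  = 0.8113 bits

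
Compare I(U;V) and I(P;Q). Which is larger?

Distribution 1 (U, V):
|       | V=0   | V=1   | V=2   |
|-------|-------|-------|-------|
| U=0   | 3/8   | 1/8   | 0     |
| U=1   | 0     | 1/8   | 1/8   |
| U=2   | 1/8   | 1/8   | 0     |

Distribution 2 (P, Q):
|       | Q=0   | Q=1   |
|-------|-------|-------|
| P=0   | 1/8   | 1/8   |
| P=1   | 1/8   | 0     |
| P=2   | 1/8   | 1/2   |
Distribution 1 (U, V):
Marginal P(U) (row sums):
  P(U=0) = 3/8 + 1/8 + 0 = 1/2
  P(U=1) = 0 + 1/8 + 1/8 = 1/4
  P(U=2) = 1/8 + 1/8 + 0 = 1/4
Marginal P(V) (column sums):
  P(V=0) = 3/8 + 0 + 1/8 = 1/2
  P(V=1) = 1/8 + 1/8 + 1/8 = 3/8
  P(V=2) = 0 + 1/8 + 0 = 1/8

H(U) = -[(1/2)·log₂(1/2) + (1/4)·log₂(1/4) + (1/4)·log₂(1/4)]
  = 0.5000 + 0.5000 + 0.5000
  = 1.5000 bits
H(V) = -[(1/2)·log₂(1/2) + (3/8)·log₂(3/8) + (1/8)·log₂(1/8)]
  = 0.5000 + 0.5306 + 0.3750
  = 1.4056 bits
H(U,V) = -[(3/8)·log₂(3/8) + (1/8)·log₂(1/8) + (1/8)·log₂(1/8) + (1/8)·log₂(1/8) + (1/8)·log₂(1/8) + (1/8)·log₂(1/8)]
  = 0.5306 + 0.3750 + 0.3750 + 0.3750 + 0.3750 + 0.3750
  = 2.4056 bits

I(U;V) = H(U) + H(V) - H(U,V)
  = 1.5000 + 1.4056 - 2.4056
  = 0.5000 bits

Distribution 2 (P, Q):
Marginal P(P) (row sums):
  P(P=0) = 1/8 + 1/8 = 1/4
  P(P=1) = 1/8 + 0 = 1/8
  P(P=2) = 1/8 + 1/2 = 5/8
Marginal P(Q) (column sums):
  P(Q=0) = 1/8 + 1/8 + 1/8 = 3/8
  P(Q=1) = 1/8 + 0 + 1/2 = 5/8

H(P) = -[(1/4)·log₂(1/4) + (1/8)·log₂(1/8) + (5/8)·log₂(5/8)]
  = 0.5000 + 0.3750 + 0.4238
  = 1.2988 bits
H(Q) = -[(3/8)·log₂(3/8) + (5/8)·log₂(5/8)]
  = 0.5306 + 0.4238
  = 0.9544 bits
H(P,Q) = -[(1/8)·log₂(1/8) + (1/8)·log₂(1/8) + (1/8)·log₂(1/8) + (1/8)·log₂(1/8) + (1/2)·log₂(1/2)]
  = 0.3750 + 0.3750 + 0.3750 + 0.3750 + 0.5000
  = 2.0000 bits

I(P;Q) = H(P) + H(Q) - H(P,Q)
  = 1.2988 + 0.9544 - 2.0000
  = 0.2532 bits

I(U;V) = 0.5000 bits > I(P;Q) = 0.2532 bits, so (U, V) has the higher mutual information (stronger dependence).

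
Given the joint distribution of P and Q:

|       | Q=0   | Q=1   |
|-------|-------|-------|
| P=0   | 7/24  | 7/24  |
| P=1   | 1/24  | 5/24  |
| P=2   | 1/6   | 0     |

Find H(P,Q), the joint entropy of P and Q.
H(P,Q) = -Σ P(P,Q) log₂ P(P,Q), summed over the non-zero cells:
H(P,Q) = -[(7/24)·log₂(7/24) + (7/24)·log₂(7/24) + (1/24)·log₂(1/24) + (5/24)·log₂(5/24) + (1/6)·log₂(1/6)]
  = 0.5185 + 0.5185 + 0.1910 + 0.4715 + 0.4308
  = 2.1303 bits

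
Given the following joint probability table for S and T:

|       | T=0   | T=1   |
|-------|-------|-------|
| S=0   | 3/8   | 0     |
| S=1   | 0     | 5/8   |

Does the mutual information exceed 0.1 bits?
Marginal P(S) (row sums):
  P(S=0) = 3/8 + 0 = 3/8
  P(S=1) = 0 + 5/8 = 5/8
Marginal P(T) (column sums):
  P(T=0) = 3/8 + 0 = 3/8
  P(T=1) = 0 + 5/8 = 5/8

H(S) = -[(3/8)·log₂(3/8) + (5/8)·log₂(5/8)]
  = 0.5306 + 0.4238
  = 0.9544 bits
H(T) = -[(3/8)·log₂(3/8) + (5/8)·log₂(5/8)]
  = 0.5306 + 0.4238
  = 0.9544 bits
H(S,T) = -[(3/8)·log₂(3/8) + (5/8)·log₂(5/8)]
  = 0.5306 + 0.4238
  = 0.9544 bits

I(S;T) = H(S) + H(T) - H(S,T)
  = 0.9544 + 0.9544 - 0.9544
  = 0.9544 bits

Yes. I(S;T) = 0.9544 bits, which is > 0.1 bits.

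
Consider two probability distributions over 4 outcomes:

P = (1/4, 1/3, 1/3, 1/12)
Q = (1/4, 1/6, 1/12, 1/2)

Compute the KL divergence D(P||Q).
D(P||Q) = Σ P(i) log₂(P(i)/Q(i))
  i=0: (1/4) × log₂((1/4)/(1/4)) = (1/4) × log₂(1) = 0.0000
  i=1: (1/3) × log₂((1/3)/(1/6)) = (1/3) × log₂(2) = 0.3333
  i=2: (1/3) × log₂((1/3)/(1/12)) = (1/3) × log₂(4) = 0.6667
  i=3: (1/12) × log₂((1/12)/(1/2)) = (1/12) × log₂(1/6) = -0.2154
D(P||Q) = 0.0000 + 0.3333 + 0.6667 - 0.2154
  = 0.7846 bits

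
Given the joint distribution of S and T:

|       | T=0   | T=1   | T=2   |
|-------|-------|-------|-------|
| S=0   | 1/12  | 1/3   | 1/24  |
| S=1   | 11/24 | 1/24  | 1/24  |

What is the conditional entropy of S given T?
Marginal P(T) (column sums):
  P(T=0) = 1/12 + 11/24 = 13/24
  P(T=1) = 1/3 + 1/24 = 3/8
  P(T=2) = 1/24 + 1/24 = 1/12

H(S|T) = -Σ P(S,T)·log₂ P(S|T), where P(S|T) = P(S,T) / P(T)
  (S=0,T=0): P(S|T) = (1/12)/(13/24) = 2/13;  -(1/12)·log₂(2/13) = 0.2250
  (S=0,T=1): P(S|T) = (1/3)/(3/8) = 8/9;  -(1/3)·log₂(8/9) = 0.0566
  (S=0,T=2): P(S|T) = (1/24)/(1/12) = 1/2;  -(1/24)·log₂(1/2) = 0.0417
  (S=1,T=0): P(S|T) = (11/24)/(13/24) = 11/13;  -(11/24)·log₂(11/13) = 0.1105
  (S=1,T=1): P(S|T) = (1/24)/(3/8) = 1/9;  -(1/24)·log₂(1/9) = 0.1321
  (S=1,T=2): P(S|T) = (1/24)/(1/12) = 1/2;  -(1/24)·log₂(1/2) = 0.0417
H(S|T) = 0.2250 + 0.0566 + 0.0417 + 0.1105 + 0.1321 + 0.0417
  = 0.6076 bits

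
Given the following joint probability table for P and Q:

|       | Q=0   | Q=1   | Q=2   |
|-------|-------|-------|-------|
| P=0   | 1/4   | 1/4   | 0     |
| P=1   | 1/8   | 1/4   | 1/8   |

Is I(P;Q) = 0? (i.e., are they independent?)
Marginal P(P) (row sums):
  P(P=0) = 1/4 + 1/4 + 0 = 1/2
  P(P=1) = 1/8 + 1/4 + 1/8 = 1/2
Marginal P(Q) (column sums):
  P(Q=0) = 1/4 + 1/8 = 3/8
  P(Q=1) = 1/4 + 1/4 = 1/2
  P(Q=2) = 0 + 1/8 = 1/8

P and Q are independent iff P(P=i,Q=j) = P(P=i)·P(Q=j) for every cell.
  P(P=0)·P(Q=0) = 1/2 × 3/8 = 3/16, but P(P=0,Q=0) = 1/4 ✗

No, P and Q are not independent. Quantitatively, I(P;Q) > 0:

H(P) = -[(1/2)·log₂(1/2) + (1/2)·log₂(1/2)]
  = 0.5000 + 0.5000
  = 1.0000 bits
H(Q) = -[(3/8)·log₂(3/8) + (1/2)·log₂(1/2) + (1/8)·log₂(1/8)]
  = 0.5306 + 0.5000 + 0.3750
  = 1.4056 bits
H(P,Q) = -[(1/4)·log₂(1/4) + (1/4)·log₂(1/4) + (1/8)·log₂(1/8) + (1/4)·log₂(1/4) + (1/8)·log₂(1/8)]
  = 0.5000 + 0.5000 + 0.3750 + 0.5000 + 0.3750
  = 2.2500 bits
I(P;Q) = H(P) + H(Q) - H(P,Q) = 1.0000 + 1.4056 - 2.2500 = 0.1556 bits > 0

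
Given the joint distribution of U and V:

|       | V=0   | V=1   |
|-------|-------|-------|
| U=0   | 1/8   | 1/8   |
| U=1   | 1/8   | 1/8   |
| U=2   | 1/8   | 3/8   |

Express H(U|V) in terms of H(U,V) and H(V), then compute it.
H(U|V) = H(U,V) - H(V)

Marginal P(V) (column sums):
  P(V=0) = 1/8 + 1/8 + 1/8 = 3/8
  P(V=1) = 1/8 + 1/8 + 3/8 = 5/8

H(U,V) = -[(1/8)·log₂(1/8) + (1/8)·log₂(1/8) + (1/8)·log₂(1/8) + (1/8)·log₂(1/8) + (1/8)·log₂(1/8) + (3/8)·log₂(3/8)]
  = 0.3750 + 0.3750 + 0.3750 + 0.3750 + 0.3750 + 0.5306
  = 2.4056 bits
H(V) = -[(3/8)·log₂(3/8) + (5/8)·log₂(5/8)]
  = 0.5306 + 0.4238
  = 0.9544 bits

H(U|V) = 2.4056 - 0.9544 = 1.4512 bits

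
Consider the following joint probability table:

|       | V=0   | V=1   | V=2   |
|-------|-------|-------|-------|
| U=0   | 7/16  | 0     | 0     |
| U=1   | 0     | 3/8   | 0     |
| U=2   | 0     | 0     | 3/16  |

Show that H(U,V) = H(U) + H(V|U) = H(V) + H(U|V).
Marginal P(U) (row sums):
  P(U=0) = 7/16 + 0 + 0 = 7/16
  P(U=1) = 0 + 3/8 + 0 = 3/8
  P(U=2) = 0 + 0 + 3/16 = 3/16
Marginal P(V) (column sums):
  P(V=0) = 7/16 + 0 + 0 = 7/16
  P(V=1) = 0 + 3/8 + 0 = 3/8
  P(V=2) = 0 + 0 + 3/16 = 3/16

Decomposition 1: H(U) + H(V|U)
H(U) = -[(7/16)·log₂(7/16) + (3/8)·log₂(3/8) + (3/16)·log₂(3/16)]
  = 0.5218 + 0.5306 + 0.4528
  = 1.5052 bits
H(V|U) = -Σ P(U,V)·log₂ P(V|U), where P(V|U) = P(U,V) / P(U)
  (cells with P(U,V) = 0 contribute 0)
  (U=0,V=0): P(V|U) = (7/16)/(7/16) = 1;  -(7/16)·log₂(1) = 0.0000
  (U=1,V=1): P(V|U) = (3/8)/(3/8) = 1;  -(3/8)·log₂(1) = 0.0000
  (U=2,V=2): P(V|U) = (3/16)/(3/16) = 1;  -(3/16)·log₂(1) = 0.0000
H(V|U) = 0.0000 + 0.0000 + 0.0000
  = 0.0000 bits
H(U) + H(V|U) = 1.5052 + 0.0000 = 1.5052 bits

Decomposition 2: H(V) + H(U|V)
H(V) = -[(7/16)·log₂(7/16) + (3/8)·log₂(3/8) + (3/16)·log₂(3/16)]
  = 0.5218 + 0.5306 + 0.4528
  = 1.5052 bits
H(U|V) = -Σ P(U,V)·log₂ P(U|V), where P(U|V) = P(U,V) / P(V)
  (cells with P(U,V) = 0 contribute 0)
  (U=0,V=0): P(U|V) = (7/16)/(7/16) = 1;  -(7/16)·log₂(1) = 0.0000
  (U=1,V=1): P(U|V) = (3/8)/(3/8) = 1;  -(3/8)·log₂(1) = 0.0000
  (U=2,V=2): P(U|V) = (3/16)/(3/16) = 1;  -(3/16)·log₂(1) = 0.0000
H(U|V) = 0.0000 + 0.0000 + 0.0000
  = 0.0000 bits
H(V) + H(U|V) = 1.5052 + 0.0000 = 1.5052 bits

Direct computation of the joint entropy:
H(U,V) = -[(7/16)·log₂(7/16) + (3/8)·log₂(3/8) + (3/16)·log₂(3/16)]
  = 0.5218 + 0.5306 + 0.4528
  = 1.5052 bits

All three agree: H(U,V) = 1.5052 bits ✓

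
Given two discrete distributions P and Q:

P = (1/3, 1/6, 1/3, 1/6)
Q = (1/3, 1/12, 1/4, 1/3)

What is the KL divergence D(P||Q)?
D(P||Q) = Σ P(i) log₂(P(i)/Q(i))
  i=0: (1/3) × log₂((1/3)/(1/3)) = (1/3) × log₂(1) = 0.0000
  i=1: (1/6) × log₂((1/6)/(1/12)) = (1/6) × log₂(2) = 0.1667
  i=2: (1/3) × log₂((1/3)/(1/4)) = (1/3) × log₂(4/3) = 0.1383
  i=3: (1/6) × log₂((1/6)/(1/3)) = (1/6) × log₂(1/2) = -0.1667
D(P||Q) = 0.0000 + 0.1667 + 0.1383 - 0.1667
  = 0.1383 bits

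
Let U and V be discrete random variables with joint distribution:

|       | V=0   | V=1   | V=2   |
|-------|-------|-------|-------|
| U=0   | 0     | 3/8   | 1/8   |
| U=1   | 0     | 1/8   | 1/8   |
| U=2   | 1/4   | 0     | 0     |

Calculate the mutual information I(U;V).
Marginal P(U) (row sums):
  P(U=0) = 0 + 3/8 + 1/8 = 1/2
  P(U=1) = 0 + 1/8 + 1/8 = 1/4
  P(U=2) = 1/4 + 0 + 0 = 1/4
Marginal P(V) (column sums):
  P(V=0) = 0 + 0 + 1/4 = 1/4
  P(V=1) = 3/8 + 1/8 + 0 = 1/2
  P(V=2) = 1/8 + 1/8 + 0 = 1/4

H(U) = -[(1/2)·log₂(1/2) + (1/4)·log₂(1/4) + (1/4)·log₂(1/4)]
  = 0.5000 + 0.5000 + 0.5000
  = 1.5000 bits
H(V) = -[(1/4)·log₂(1/4) + (1/2)·log₂(1/2) + (1/4)·log₂(1/4)]
  = 0.5000 + 0.5000 + 0.5000
  = 1.5000 bits
H(U,V) = -[(3/8)·log₂(3/8) + (1/8)·log₂(1/8) + (1/8)·log₂(1/8) + (1/8)·log₂(1/8) + (1/4)·log₂(1/4)]
  = 0.5306 + 0.3750 + 0.3750 + 0.3750 + 0.5000
  = 2.1556 bits

I(U;V) = H(U) + H(V) - H(U,V)
  = 1.5000 + 1.5000 - 2.1556
  = 0.8444 bits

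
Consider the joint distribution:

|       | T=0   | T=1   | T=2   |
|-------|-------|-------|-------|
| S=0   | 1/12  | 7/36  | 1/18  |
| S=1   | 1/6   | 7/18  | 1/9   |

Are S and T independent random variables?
Marginal P(S) (row sums):
  P(S=0) = 1/12 + 7/36 + 1/18 = 1/3
  P(S=1) = 1/6 + 7/18 + 1/9 = 2/3
Marginal P(T) (column sums):
  P(T=0) = 1/12 + 1/6 = 1/4
  P(T=1) = 7/36 + 7/18 = 7/12
  P(T=2) = 1/18 + 1/9 = 1/6

S and T are independent iff P(S=i,T=j) = P(S=i)·P(T=j) for every cell.
  P(S=0)·P(T=0) = 1/3 × 1/4 = 1/12 = P(S=0,T=0) ✓
  P(S=0)·P(T=1) = 1/3 × 7/12 = 7/36 = P(S=0,T=1) ✓
  P(S=0)·P(T=2) = 1/3 × 1/6 = 1/18 = P(S=0,T=2) ✓
  P(S=1)·P(T=0) = 2/3 × 1/4 = 1/6 = P(S=1,T=0) ✓
  P(S=1)·P(T=1) = 2/3 × 7/12 = 7/18 = P(S=1,T=1) ✓
  P(S=1)·P(T=2) = 2/3 × 1/6 = 1/9 = P(S=1,T=2) ✓

Yes, S and T are independent: every cell factors, so I(S;T) = 0 bits.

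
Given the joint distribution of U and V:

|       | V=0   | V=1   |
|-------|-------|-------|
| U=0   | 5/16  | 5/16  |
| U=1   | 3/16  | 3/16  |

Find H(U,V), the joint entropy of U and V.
H(U,V) = -Σ P(U,V) log₂ P(U,V), summed over the non-zero cells:
H(U,V) = -[(5/16)·log₂(5/16) + (5/16)·log₂(5/16) + (3/16)·log₂(3/16) + (3/16)·log₂(3/16)]
  = 0.5244 + 0.5244 + 0.4528 + 0.4528
  = 1.9544 bits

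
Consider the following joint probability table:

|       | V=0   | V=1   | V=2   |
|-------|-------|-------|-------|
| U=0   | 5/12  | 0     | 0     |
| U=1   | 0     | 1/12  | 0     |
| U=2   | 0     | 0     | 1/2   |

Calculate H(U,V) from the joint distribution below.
H(U,V) = -Σ P(U,V) log₂ P(U,V), summed over the non-zero cells:
H(U,V) = -[(5/12)·log₂(5/12) + (1/12)·log₂(1/12) + (1/2)·log₂(1/2)]
  = 0.5263 + 0.2987 + 0.5000
  = 1.3250 bits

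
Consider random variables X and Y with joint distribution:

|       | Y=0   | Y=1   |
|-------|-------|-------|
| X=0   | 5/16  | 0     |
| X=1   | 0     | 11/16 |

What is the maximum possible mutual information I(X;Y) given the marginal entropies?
The upper bound on mutual information is I(X;Y) ≤ min(H(X), H(Y)).

Marginal P(X) (row sums):
  P(X=0) = 5/16 + 0 = 5/16
  P(X=1) = 0 + 11/16 = 11/16
Marginal P(Y) (column sums):
  P(Y=0) = 5/16 + 0 = 5/16
  P(Y=1) = 0 + 11/16 = 11/16

H(X) = -[(5/16)·log₂(5/16) + (11/16)·log₂(11/16)]
  = 0.5244 + 0.3716
  = 0.8960 bits
H(Y) = -[(5/16)·log₂(5/16) + (11/16)·log₂(11/16)]
  = 0.5244 + 0.3716
  = 0.8960 bits

Maximum possible I(X;Y) = min(0.8960, 0.8960) = 0.8960 bits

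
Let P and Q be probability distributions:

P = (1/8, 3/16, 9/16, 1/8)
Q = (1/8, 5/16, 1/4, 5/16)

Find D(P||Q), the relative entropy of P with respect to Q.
D(P||Q) = Σ P(i) log₂(P(i)/Q(i))
  i=0: (1/8) × log₂((1/8)/(1/8)) = (1/8) × log₂(1) = 0.0000
  i=1: (3/16) × log₂((3/16)/(5/16)) = (3/16) × log₂(3/5) = -0.1382
  i=2: (9/16) × log₂((9/16)/(1/4)) = (9/16) × log₂(9/4) = 0.6581
  i=3: (1/8) × log₂((1/8)/(5/16)) = (1/8) × log₂(2/5) = -0.1652
D(P||Q) = 0.0000 - 0.1382 + 0.6581 - 0.1652
  = 0.3547 bits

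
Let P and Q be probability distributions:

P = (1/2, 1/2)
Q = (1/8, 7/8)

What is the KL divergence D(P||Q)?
D(P||Q) = Σ P(i) log₂(P(i)/Q(i))
  i=0: (1/2) × log₂((1/2)/(1/8)) = (1/2) × log₂(4) = 1.0000
  i=1: (1/2) × log₂((1/2)/(7/8)) = (1/2) × log₂(4/7) = -0.4037
D(P||Q) = 1.0000 - 0.4037
  = 0.5963 bits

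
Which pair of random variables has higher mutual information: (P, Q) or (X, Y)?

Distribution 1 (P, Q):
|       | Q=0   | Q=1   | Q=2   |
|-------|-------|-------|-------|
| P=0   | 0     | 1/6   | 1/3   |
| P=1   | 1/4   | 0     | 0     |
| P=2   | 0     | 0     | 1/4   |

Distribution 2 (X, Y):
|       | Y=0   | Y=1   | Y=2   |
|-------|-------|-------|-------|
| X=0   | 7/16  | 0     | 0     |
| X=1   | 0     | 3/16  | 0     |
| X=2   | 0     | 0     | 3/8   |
Distribution 1 (P, Q):
Marginal P(P) (row sums):
  P(P=0) = 0 + 1/6 + 1/3 = 1/2
  P(P=1) = 1/4 + 0 + 0 = 1/4
  P(P=2) = 0 + 0 + 1/4 = 1/4
Marginal P(Q) (column sums):
  P(Q=0) = 0 + 1/4 + 0 = 1/4
  P(Q=1) = 1/6 + 0 + 0 = 1/6
  P(Q=2) = 1/3 + 0 + 1/4 = 7/12

H(P) = -[(1/2)·log₂(1/2) + (1/4)·log₂(1/4) + (1/4)·log₂(1/4)]
  = 0.5000 + 0.5000 + 0.5000
  = 1.5000 bits
H(Q) = -[(1/4)·log₂(1/4) + (1/6)·log₂(1/6) + (7/12)·log₂(7/12)]
  = 0.5000 + 0.4308 + 0.4536
  = 1.3844 bits
H(P,Q) = -[(1/6)·log₂(1/6) + (1/3)·log₂(1/3) + (1/4)·log₂(1/4) + (1/4)·log₂(1/4)]
  = 0.4308 + 0.5283 + 0.5000 + 0.5000
  = 1.9591 bits

I(P;Q) = H(P) + H(Q) - H(P,Q)
  = 1.5000 + 1.3844 - 1.9591
  = 0.9253 bits

Distribution 2 (X, Y):
Marginal P(X) (row sums):
  P(X=0) = 7/16 + 0 + 0 = 7/16
  P(X=1) = 0 + 3/16 + 0 = 3/16
  P(X=2) = 0 + 0 + 3/8 = 3/8
Marginal P(Y) (column sums):
  P(Y=0) = 7/16 + 0 + 0 = 7/16
  P(Y=1) = 0 + 3/16 + 0 = 3/16
  P(Y=2) = 0 + 0 + 3/8 = 3/8

H(X) = -[(7/16)·log₂(7/16) + (3/16)·log₂(3/16) + (3/8)·log₂(3/8)]
  = 0.5218 + 0.4528 + 0.5306
  = 1.5052 bits
H(Y) = -[(7/16)·log₂(7/16) + (3/16)·log₂(3/16) + (3/8)·log₂(3/8)]
  = 0.5218 + 0.4528 + 0.5306
  = 1.5052 bits
H(X,Y) = -[(7/16)·log₂(7/16) + (3/16)·log₂(3/16) + (3/8)·log₂(3/8)]
  = 0.5218 + 0.4528 + 0.5306
  = 1.5052 bits

I(X;Y) = H(X) + H(Y) - H(X,Y)
  = 1.5052 + 1.5052 - 1.5052
  = 1.5052 bits

I(X;Y) = 1.5052 bits > I(P;Q) = 0.9253 bits, so (X, Y) has the higher mutual information (stronger dependence).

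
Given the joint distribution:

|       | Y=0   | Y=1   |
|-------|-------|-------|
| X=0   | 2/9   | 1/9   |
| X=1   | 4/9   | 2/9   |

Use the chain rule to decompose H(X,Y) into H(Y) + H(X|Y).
By the chain rule: H(X,Y) = H(Y) + H(X|Y)

Marginal P(Y) (column sums):
  P(Y=0) = 2/9 + 4/9 = 2/3
  P(Y=1) = 1/9 + 2/9 = 1/3
H(Y) = -[(2/3)·log₂(2/3) + (1/3)·log₂(1/3)]
  = 0.3900 + 0.5283
  = 0.9183 bits
H(X|Y) = -Σ P(X,Y)·log₂ P(X|Y), where P(X|Y) = P(X,Y) / P(Y)
  (X=0,Y=0): P(X|Y) = (2/9)/(2/3) = 1/3;  -(2/9)·log₂(1/3) = 0.3522
  (X=0,Y=1): P(X|Y) = (1/9)/(1/3) = 1/3;  -(1/9)·log₂(1/3) = 0.1761
  (X=1,Y=0): P(X|Y) = (4/9)/(2/3) = 2/3;  -(4/9)·log₂(2/3) = 0.2600
  (X=1,Y=1): P(X|Y) = (2/9)/(1/3) = 2/3;  -(2/9)·log₂(2/3) = 0.1300
H(X|Y) = 0.3522 + 0.1761 + 0.2600 + 0.1300
  = 0.9183 bits

H(X,Y) = H(Y) + H(X|Y) = 0.9183 + 0.9183 = 1.8366 bits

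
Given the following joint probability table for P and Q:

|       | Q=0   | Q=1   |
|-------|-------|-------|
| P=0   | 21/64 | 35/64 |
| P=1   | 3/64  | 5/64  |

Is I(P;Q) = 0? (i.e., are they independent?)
Marginal P(P) (row sums):
  P(P=0) = 21/64 + 35/64 = 7/8
  P(P=1) = 3/64 + 5/64 = 1/8
Marginal P(Q) (column sums):
  P(Q=0) = 21/64 + 3/64 = 3/8
  P(Q=1) = 35/64 + 5/64 = 5/8

P and Q are independent iff P(P=i,Q=j) = P(P=i)·P(Q=j) for every cell.
  P(P=0)·P(Q=0) = 7/8 × 3/8 = 21/64 = P(P=0,Q=0) ✓
  P(P=0)·P(Q=1) = 7/8 × 5/8 = 35/64 = P(P=0,Q=1) ✓
  P(P=1)·P(Q=0) = 1/8 × 3/8 = 3/64 = P(P=1,Q=0) ✓
  P(P=1)·P(Q=1) = 1/8 × 5/8 = 5/64 = P(P=1,Q=1) ✓

Yes, P and Q are independent: every cell factors, so I(P;Q) = 0 bits.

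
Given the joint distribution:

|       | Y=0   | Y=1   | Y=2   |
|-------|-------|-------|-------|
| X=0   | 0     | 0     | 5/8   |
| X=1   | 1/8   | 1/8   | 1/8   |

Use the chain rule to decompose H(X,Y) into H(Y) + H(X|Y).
By the chain rule: H(X,Y) = H(Y) + H(X|Y)

Marginal P(Y) (column sums):
  P(Y=0) = 0 + 1/8 = 1/8
  P(Y=1) = 0 + 1/8 = 1/8
  P(Y=2) = 5/8 + 1/8 = 3/4
H(Y) = -[(1/8)·log₂(1/8) + (1/8)·log₂(1/8) + (3/4)·log₂(3/4)]
  = 0.3750 + 0.3750 + 0.3113
  = 1.0613 bits
H(X|Y) = -Σ P(X,Y)·log₂ P(X|Y), where P(X|Y) = P(X,Y) / P(Y)
  (cells with P(X,Y) = 0 contribute 0)
  (X=0,Y=2): P(X|Y) = (5/8)/(3/4) = 5/6;  -(5/8)·log₂(5/6) = 0.1644
  (X=1,Y=0): P(X|Y) = (1/8)/(1/8) = 1;  -(1/8)·log₂(1) = 0.0000
  (X=1,Y=1): P(X|Y) = (1/8)/(1/8) = 1;  -(1/8)·log₂(1) = 0.0000
  (X=1,Y=2): P(X|Y) = (1/8)/(3/4) = 1/6;  -(1/8)·log₂(1/6) = 0.3231
H(X|Y) = 0.1644 + 0.0000 + 0.0000 + 0.3231
  = 0.4875 bits

H(X,Y) = H(Y) + H(X|Y) = 1.0613 + 0.4875 = 1.5488 bits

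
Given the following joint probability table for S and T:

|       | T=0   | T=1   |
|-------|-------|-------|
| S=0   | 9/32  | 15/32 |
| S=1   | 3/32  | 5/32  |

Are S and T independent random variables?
Marginal P(S) (row sums):
  P(S=0) = 9/32 + 15/32 = 3/4
  P(S=1) = 3/32 + 5/32 = 1/4
Marginal P(T) (column sums):
  P(T=0) = 9/32 + 3/32 = 3/8
  P(T=1) = 15/32 + 5/32 = 5/8

S and T are independent iff P(S=i,T=j) = P(S=i)·P(T=j) for every cell.
  P(S=0)·P(T=0) = 3/4 × 3/8 = 9/32 = P(S=0,T=0) ✓
  P(S=0)·P(T=1) = 3/4 × 5/8 = 15/32 = P(S=0,T=1) ✓
  P(S=1)·P(T=0) = 1/4 × 3/8 = 3/32 = P(S=1,T=0) ✓
  P(S=1)·P(T=1) = 1/4 × 5/8 = 5/32 = P(S=1,T=1) ✓

Yes, S and T are independent: every cell factors, so I(S;T) = 0 bits.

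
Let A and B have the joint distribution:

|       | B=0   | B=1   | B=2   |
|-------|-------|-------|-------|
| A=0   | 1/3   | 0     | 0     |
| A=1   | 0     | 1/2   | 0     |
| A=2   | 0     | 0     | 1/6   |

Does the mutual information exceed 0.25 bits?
Marginal P(A) (row sums):
  P(A=0) = 1/3 + 0 + 0 = 1/3
  P(A=1) = 0 + 1/2 + 0 = 1/2
  P(A=2) = 0 + 0 + 1/6 = 1/6
Marginal P(B) (column sums):
  P(B=0) = 1/3 + 0 + 0 = 1/3
  P(B=1) = 0 + 1/2 + 0 = 1/2
  P(B=2) = 0 + 0 + 1/6 = 1/6

H(A) = -[(1/3)·log₂(1/3) + (1/2)·log₂(1/2) + (1/6)·log₂(1/6)]
  = 0.5283 + 0.5000 + 0.4308
  = 1.4591 bits
H(B) = -[(1/3)·log₂(1/3) + (1/2)·log₂(1/2) + (1/6)·log₂(1/6)]
  = 0.5283 + 0.5000 + 0.4308
  = 1.4591 bits
H(A,B) = -[(1/3)·log₂(1/3) + (1/2)·log₂(1/2) + (1/6)·log₂(1/6)]
  = 0.5283 + 0.5000 + 0.4308
  = 1.4591 bits

I(A;B) = H(A) + H(B) - H(A,B)
  = 1.4591 + 1.4591 - 1.4591
  = 1.4591 bits

Yes. I(A;B) = 1.4591 bits, which is > 0.25 bits.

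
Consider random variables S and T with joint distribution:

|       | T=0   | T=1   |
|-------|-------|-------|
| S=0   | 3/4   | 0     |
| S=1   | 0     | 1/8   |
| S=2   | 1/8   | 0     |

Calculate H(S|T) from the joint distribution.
Marginal P(T) (column sums):
  P(T=0) = 3/4 + 0 + 1/8 = 7/8
  P(T=1) = 0 + 1/8 + 0 = 1/8

H(S|T) = -Σ P(S,T)·log₂ P(S|T), where P(S|T) = P(S,T) / P(T)
  (cells with P(S,T) = 0 contribute 0)
  (S=0,T=0): P(S|T) = (3/4)/(7/8) = 6/7;  -(3/4)·log₂(6/7) = 0.1668
  (S=1,T=1): P(S|T) = (1/8)/(1/8) = 1;  -(1/8)·log₂(1) = 0.0000
  (S=2,T=0): P(S|T) = (1/8)/(7/8) = 1/7;  -(1/8)·log₂(1/7) = 0.3509
H(S|T) = 0.1668 + 0.0000 + 0.3509
  = 0.5177 bits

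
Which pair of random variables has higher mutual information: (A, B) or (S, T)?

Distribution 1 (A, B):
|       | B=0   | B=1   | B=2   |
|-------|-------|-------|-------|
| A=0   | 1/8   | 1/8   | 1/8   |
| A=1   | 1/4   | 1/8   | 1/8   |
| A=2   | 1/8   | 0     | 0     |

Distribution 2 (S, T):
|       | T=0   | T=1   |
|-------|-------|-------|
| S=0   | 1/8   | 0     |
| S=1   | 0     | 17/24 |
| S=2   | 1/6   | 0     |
Distribution 1 (A, B):
Marginal P(A) (row sums):
  P(A=0) = 1/8 + 1/8 + 1/8 = 3/8
  P(A=1) = 1/4 + 1/8 + 1/8 = 1/2
  P(A=2) = 1/8 + 0 + 0 = 1/8
Marginal P(B) (column sums):
  P(B=0) = 1/8 + 1/4 + 1/8 = 1/2
  P(B=1) = 1/8 + 1/8 + 0 = 1/4
  P(B=2) = 1/8 + 1/8 + 0 = 1/4

H(A) = -[(3/8)·log₂(3/8) + (1/2)·log₂(1/2) + (1/8)·log₂(1/8)]
  = 0.5306 + 0.5000 + 0.3750
  = 1.4056 bits
H(B) = -[(1/2)·log₂(1/2) + (1/4)·log₂(1/4) + (1/4)·log₂(1/4)]
  = 0.5000 + 0.5000 + 0.5000
  = 1.5000 bits
H(A,B) = -[(1/8)·log₂(1/8) + (1/8)·log₂(1/8) + (1/8)·log₂(1/8) + (1/4)·log₂(1/4) + (1/8)·log₂(1/8) + (1/8)·log₂(1/8) + (1/8)·log₂(1/8)]
  = 0.3750 + 0.3750 + 0.3750 + 0.5000 + 0.3750 + 0.3750 + 0.3750
  = 2.7500 bits

I(A;B) = H(A) + H(B) - H(A,B)
  = 1.4056 + 1.5000 - 2.7500
  = 0.1556 bits

Distribution 2 (S, T):
Marginal P(S) (row sums):
  P(S=0) = 1/8 + 0 = 1/8
  P(S=1) = 0 + 17/24 = 17/24
  P(S=2) = 1/6 + 0 = 1/6
Marginal P(T) (column sums):
  P(T=0) = 1/8 + 0 + 1/6 = 7/24
  P(T=1) = 0 + 17/24 + 0 = 17/24

H(S) = -[(1/8)·log₂(1/8) + (17/24)·log₂(17/24) + (1/6)·log₂(1/6)]
  = 0.3750 + 0.3524 + 0.4308
  = 1.1582 bits
H(T) = -[(7/24)·log₂(7/24) + (17/24)·log₂(17/24)]
  = 0.5185 + 0.3524
  = 0.8709 bits
H(S,T) = -[(1/8)·log₂(1/8) + (17/24)·log₂(17/24) + (1/6)·log₂(1/6)]
  = 0.3750 + 0.3524 + 0.4308
  = 1.1582 bits

I(S;T) = H(S) + H(T) - H(S,T)
  = 1.1582 + 0.8709 - 1.1582
  = 0.8709 bits

I(S;T) = 0.8709 bits > I(A;B) = 0.1556 bits, so (S, T) has the higher mutual information (stronger dependence).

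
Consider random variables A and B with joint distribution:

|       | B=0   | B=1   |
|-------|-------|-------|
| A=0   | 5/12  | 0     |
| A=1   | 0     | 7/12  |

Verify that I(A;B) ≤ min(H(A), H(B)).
Marginal P(A) (row sums):
  P(A=0) = 5/12 + 0 = 5/12
  P(A=1) = 0 + 7/12 = 7/12
Marginal P(B) (column sums):
  P(B=0) = 5/12 + 0 = 5/12
  P(B=1) = 0 + 7/12 = 7/12

H(A) = -[(5/12)·log₂(5/12) + (7/12)·log₂(7/12)]
  = 0.5263 + 0.4536
  = 0.9799 bits
H(B) = -[(5/12)·log₂(5/12) + (7/12)·log₂(7/12)]
  = 0.5263 + 0.4536
  = 0.9799 bits
H(A,B) = -[(5/12)·log₂(5/12) + (7/12)·log₂(7/12)]
  = 0.5263 + 0.4536
  = 0.9799 bits

I(A;B) = H(A) + H(B) - H(A,B)
  = 0.9799 + 0.9799 - 0.9799
  = 0.9799 bits

min(H(A), H(B)) = min(0.9799, 0.9799) = 0.9799 bits
Since 0.9799 ≤ 0.9799, the bound is satisfied ✓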